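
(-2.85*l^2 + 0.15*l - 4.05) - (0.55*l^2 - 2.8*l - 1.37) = -3.4*l^2 + 2.95*l - 2.68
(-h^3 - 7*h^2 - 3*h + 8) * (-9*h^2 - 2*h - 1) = 9*h^5 + 65*h^4 + 42*h^3 - 59*h^2 - 13*h - 8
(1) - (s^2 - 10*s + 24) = -s^2 + 10*s - 23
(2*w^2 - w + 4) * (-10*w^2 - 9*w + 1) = -20*w^4 - 8*w^3 - 29*w^2 - 37*w + 4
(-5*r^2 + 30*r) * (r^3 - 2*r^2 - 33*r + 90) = -5*r^5 + 40*r^4 + 105*r^3 - 1440*r^2 + 2700*r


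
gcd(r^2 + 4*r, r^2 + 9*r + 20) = r + 4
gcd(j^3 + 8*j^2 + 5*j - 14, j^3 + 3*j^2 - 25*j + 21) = j^2 + 6*j - 7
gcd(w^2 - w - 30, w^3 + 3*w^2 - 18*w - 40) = w + 5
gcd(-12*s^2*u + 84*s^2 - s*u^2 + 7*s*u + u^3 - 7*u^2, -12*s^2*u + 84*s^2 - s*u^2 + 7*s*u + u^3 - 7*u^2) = 12*s^2*u - 84*s^2 + s*u^2 - 7*s*u - u^3 + 7*u^2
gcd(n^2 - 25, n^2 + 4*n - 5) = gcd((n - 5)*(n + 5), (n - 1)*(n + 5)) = n + 5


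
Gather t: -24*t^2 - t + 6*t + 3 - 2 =-24*t^2 + 5*t + 1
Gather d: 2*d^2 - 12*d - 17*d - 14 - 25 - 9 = 2*d^2 - 29*d - 48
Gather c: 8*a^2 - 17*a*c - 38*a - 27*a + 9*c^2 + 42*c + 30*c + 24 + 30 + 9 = 8*a^2 - 65*a + 9*c^2 + c*(72 - 17*a) + 63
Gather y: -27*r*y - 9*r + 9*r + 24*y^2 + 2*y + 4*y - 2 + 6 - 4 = 24*y^2 + y*(6 - 27*r)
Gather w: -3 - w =-w - 3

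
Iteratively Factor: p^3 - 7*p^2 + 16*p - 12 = (p - 2)*(p^2 - 5*p + 6) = (p - 2)^2*(p - 3)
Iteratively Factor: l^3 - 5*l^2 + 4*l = (l - 4)*(l^2 - l) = l*(l - 4)*(l - 1)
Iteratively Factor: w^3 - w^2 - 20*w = (w)*(w^2 - w - 20) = w*(w - 5)*(w + 4)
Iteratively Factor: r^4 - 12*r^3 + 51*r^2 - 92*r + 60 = (r - 2)*(r^3 - 10*r^2 + 31*r - 30) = (r - 5)*(r - 2)*(r^2 - 5*r + 6) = (r - 5)*(r - 2)^2*(r - 3)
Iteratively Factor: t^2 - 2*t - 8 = (t + 2)*(t - 4)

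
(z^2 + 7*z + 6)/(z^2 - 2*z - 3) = (z + 6)/(z - 3)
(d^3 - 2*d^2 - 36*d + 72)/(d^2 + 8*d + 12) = (d^2 - 8*d + 12)/(d + 2)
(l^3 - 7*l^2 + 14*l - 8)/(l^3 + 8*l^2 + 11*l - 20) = (l^2 - 6*l + 8)/(l^2 + 9*l + 20)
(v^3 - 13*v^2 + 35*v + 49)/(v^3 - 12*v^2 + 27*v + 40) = (v^2 - 14*v + 49)/(v^2 - 13*v + 40)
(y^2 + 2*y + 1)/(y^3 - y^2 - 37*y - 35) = (y + 1)/(y^2 - 2*y - 35)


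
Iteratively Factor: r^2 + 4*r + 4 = (r + 2)*(r + 2)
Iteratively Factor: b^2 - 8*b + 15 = (b - 3)*(b - 5)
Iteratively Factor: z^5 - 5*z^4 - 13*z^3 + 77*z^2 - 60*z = (z - 1)*(z^4 - 4*z^3 - 17*z^2 + 60*z) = (z - 5)*(z - 1)*(z^3 + z^2 - 12*z) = (z - 5)*(z - 3)*(z - 1)*(z^2 + 4*z) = z*(z - 5)*(z - 3)*(z - 1)*(z + 4)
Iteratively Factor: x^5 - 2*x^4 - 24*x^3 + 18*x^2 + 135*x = (x)*(x^4 - 2*x^3 - 24*x^2 + 18*x + 135) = x*(x + 3)*(x^3 - 5*x^2 - 9*x + 45) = x*(x - 3)*(x + 3)*(x^2 - 2*x - 15) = x*(x - 5)*(x - 3)*(x + 3)*(x + 3)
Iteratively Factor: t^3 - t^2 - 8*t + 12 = (t - 2)*(t^2 + t - 6) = (t - 2)*(t + 3)*(t - 2)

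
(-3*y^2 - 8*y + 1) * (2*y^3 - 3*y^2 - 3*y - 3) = -6*y^5 - 7*y^4 + 35*y^3 + 30*y^2 + 21*y - 3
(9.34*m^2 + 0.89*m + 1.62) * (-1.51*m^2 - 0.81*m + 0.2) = -14.1034*m^4 - 8.9093*m^3 - 1.2991*m^2 - 1.1342*m + 0.324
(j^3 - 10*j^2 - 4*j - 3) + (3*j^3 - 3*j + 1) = 4*j^3 - 10*j^2 - 7*j - 2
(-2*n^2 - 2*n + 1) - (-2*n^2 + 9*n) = 1 - 11*n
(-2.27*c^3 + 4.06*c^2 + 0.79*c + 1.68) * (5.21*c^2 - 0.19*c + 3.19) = -11.8267*c^5 + 21.5839*c^4 - 3.8968*c^3 + 21.5541*c^2 + 2.2009*c + 5.3592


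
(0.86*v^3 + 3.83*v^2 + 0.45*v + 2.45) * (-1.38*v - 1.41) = -1.1868*v^4 - 6.498*v^3 - 6.0213*v^2 - 4.0155*v - 3.4545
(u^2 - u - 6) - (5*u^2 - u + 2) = -4*u^2 - 8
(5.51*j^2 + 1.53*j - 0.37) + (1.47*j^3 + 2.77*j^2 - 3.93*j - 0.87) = 1.47*j^3 + 8.28*j^2 - 2.4*j - 1.24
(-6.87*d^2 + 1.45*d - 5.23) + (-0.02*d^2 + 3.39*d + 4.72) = -6.89*d^2 + 4.84*d - 0.510000000000001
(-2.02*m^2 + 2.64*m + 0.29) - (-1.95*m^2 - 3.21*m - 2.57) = -0.0700000000000001*m^2 + 5.85*m + 2.86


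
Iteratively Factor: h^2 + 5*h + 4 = (h + 4)*(h + 1)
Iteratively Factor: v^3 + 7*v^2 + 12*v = (v + 4)*(v^2 + 3*v) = v*(v + 4)*(v + 3)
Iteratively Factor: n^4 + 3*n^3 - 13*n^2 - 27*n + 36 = (n - 1)*(n^3 + 4*n^2 - 9*n - 36) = (n - 1)*(n + 3)*(n^2 + n - 12) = (n - 3)*(n - 1)*(n + 3)*(n + 4)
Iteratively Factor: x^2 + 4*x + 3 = (x + 3)*(x + 1)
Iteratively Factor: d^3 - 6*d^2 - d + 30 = (d - 5)*(d^2 - d - 6) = (d - 5)*(d - 3)*(d + 2)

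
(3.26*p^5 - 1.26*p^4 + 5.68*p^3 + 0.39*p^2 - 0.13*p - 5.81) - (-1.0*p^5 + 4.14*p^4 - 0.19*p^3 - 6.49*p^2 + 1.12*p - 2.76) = 4.26*p^5 - 5.4*p^4 + 5.87*p^3 + 6.88*p^2 - 1.25*p - 3.05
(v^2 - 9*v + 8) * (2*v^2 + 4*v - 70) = 2*v^4 - 14*v^3 - 90*v^2 + 662*v - 560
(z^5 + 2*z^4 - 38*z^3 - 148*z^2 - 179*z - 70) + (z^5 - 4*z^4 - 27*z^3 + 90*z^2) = 2*z^5 - 2*z^4 - 65*z^3 - 58*z^2 - 179*z - 70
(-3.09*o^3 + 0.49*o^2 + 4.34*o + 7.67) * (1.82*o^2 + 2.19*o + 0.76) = -5.6238*o^5 - 5.8753*o^4 + 6.6235*o^3 + 23.8364*o^2 + 20.0957*o + 5.8292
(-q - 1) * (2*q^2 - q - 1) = -2*q^3 - q^2 + 2*q + 1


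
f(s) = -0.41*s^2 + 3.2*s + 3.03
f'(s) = 3.2 - 0.82*s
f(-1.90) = -4.53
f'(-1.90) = 4.76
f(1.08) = 6.01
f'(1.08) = 2.31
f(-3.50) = -13.19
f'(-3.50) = 6.07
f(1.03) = 5.89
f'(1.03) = 2.36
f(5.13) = 8.66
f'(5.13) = -1.01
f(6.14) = 7.22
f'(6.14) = -1.83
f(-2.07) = -5.35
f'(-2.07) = 4.90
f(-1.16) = -1.23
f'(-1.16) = 4.15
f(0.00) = 3.03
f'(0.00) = 3.20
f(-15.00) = -137.22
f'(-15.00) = 15.50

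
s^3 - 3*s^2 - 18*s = s*(s - 6)*(s + 3)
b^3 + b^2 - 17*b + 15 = (b - 3)*(b - 1)*(b + 5)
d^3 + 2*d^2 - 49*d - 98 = (d - 7)*(d + 2)*(d + 7)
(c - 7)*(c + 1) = c^2 - 6*c - 7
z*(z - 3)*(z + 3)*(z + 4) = z^4 + 4*z^3 - 9*z^2 - 36*z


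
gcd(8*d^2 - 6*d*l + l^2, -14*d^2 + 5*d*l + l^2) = 2*d - l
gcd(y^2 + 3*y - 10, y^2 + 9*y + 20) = y + 5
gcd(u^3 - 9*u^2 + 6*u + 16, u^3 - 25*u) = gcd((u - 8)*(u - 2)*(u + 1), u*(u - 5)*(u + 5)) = 1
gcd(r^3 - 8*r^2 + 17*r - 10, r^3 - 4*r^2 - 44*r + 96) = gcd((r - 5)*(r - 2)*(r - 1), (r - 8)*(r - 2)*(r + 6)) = r - 2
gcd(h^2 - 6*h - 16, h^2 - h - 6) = h + 2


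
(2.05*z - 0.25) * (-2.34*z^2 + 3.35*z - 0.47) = -4.797*z^3 + 7.4525*z^2 - 1.801*z + 0.1175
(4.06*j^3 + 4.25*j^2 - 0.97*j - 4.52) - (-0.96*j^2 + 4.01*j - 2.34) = 4.06*j^3 + 5.21*j^2 - 4.98*j - 2.18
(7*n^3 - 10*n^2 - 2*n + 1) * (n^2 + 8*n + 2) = 7*n^5 + 46*n^4 - 68*n^3 - 35*n^2 + 4*n + 2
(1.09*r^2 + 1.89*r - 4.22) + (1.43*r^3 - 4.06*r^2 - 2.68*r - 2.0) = 1.43*r^3 - 2.97*r^2 - 0.79*r - 6.22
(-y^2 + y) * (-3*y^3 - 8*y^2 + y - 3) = 3*y^5 + 5*y^4 - 9*y^3 + 4*y^2 - 3*y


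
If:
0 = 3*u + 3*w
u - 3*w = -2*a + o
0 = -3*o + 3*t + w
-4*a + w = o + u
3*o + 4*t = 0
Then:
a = 0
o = 0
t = 0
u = 0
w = 0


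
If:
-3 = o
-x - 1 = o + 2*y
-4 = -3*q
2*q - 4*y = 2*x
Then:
No Solution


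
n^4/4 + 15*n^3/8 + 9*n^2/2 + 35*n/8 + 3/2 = (n/4 + 1)*(n + 1)^2*(n + 3/2)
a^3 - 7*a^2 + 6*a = a*(a - 6)*(a - 1)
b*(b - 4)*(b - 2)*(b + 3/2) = b^4 - 9*b^3/2 - b^2 + 12*b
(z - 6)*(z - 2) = z^2 - 8*z + 12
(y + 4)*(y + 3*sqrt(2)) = y^2 + 4*y + 3*sqrt(2)*y + 12*sqrt(2)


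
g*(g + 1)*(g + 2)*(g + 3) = g^4 + 6*g^3 + 11*g^2 + 6*g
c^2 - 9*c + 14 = (c - 7)*(c - 2)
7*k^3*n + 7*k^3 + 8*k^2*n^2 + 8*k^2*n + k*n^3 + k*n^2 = (k + n)*(7*k + n)*(k*n + k)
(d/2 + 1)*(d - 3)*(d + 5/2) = d^3/2 + 3*d^2/4 - 17*d/4 - 15/2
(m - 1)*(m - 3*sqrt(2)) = m^2 - 3*sqrt(2)*m - m + 3*sqrt(2)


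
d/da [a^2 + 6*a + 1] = 2*a + 6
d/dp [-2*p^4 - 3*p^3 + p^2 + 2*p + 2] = -8*p^3 - 9*p^2 + 2*p + 2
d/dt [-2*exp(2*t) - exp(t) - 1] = (-4*exp(t) - 1)*exp(t)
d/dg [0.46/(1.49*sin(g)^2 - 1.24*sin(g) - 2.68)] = (0.5704 - 1.3708*sin(g))*cos(g)/(-1.49*sin(g)^2 + 1.24*sin(g) + 2.68)^2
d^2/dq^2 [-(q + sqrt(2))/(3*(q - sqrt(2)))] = -4*sqrt(2)/(3*(q - sqrt(2))^3)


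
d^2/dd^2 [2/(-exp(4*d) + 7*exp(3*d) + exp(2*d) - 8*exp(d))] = 2*((exp(3*d) - 7*exp(2*d) - exp(d) + 8)*(16*exp(3*d) - 63*exp(2*d) - 4*exp(d) + 8) - 2*(4*exp(3*d) - 21*exp(2*d) - 2*exp(d) + 8)^2)*exp(-d)/(exp(3*d) - 7*exp(2*d) - exp(d) + 8)^3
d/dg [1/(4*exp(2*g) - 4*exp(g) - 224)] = (1 - 2*exp(g))*exp(g)/(4*(-exp(2*g) + exp(g) + 56)^2)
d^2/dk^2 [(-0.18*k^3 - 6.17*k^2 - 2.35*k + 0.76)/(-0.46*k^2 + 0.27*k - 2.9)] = (-5.55111512312578e-17*k^5 + 2.073152*k^3 - 51.195216*k^2 - 9.160248*k + 109.376372)/(0.097336*k^6 - 0.171396*k^5 + 1.941522*k^4 - 2.180763*k^3 + 12.24003*k^2 - 6.8121*k + 24.389)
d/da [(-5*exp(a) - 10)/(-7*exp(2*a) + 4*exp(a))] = 5*(-7*exp(2*a) - 28*exp(a) + 8)*exp(-a)/(49*exp(2*a) - 56*exp(a) + 16)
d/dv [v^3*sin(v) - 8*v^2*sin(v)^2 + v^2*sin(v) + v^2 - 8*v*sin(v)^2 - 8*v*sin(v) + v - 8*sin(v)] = v^3*cos(v) + 3*v^2*sin(v) - 8*v^2*sin(2*v) + v^2*cos(v) + 2*v*sin(v) - 8*v*cos(v) + 8*sqrt(2)*v*cos(2*v + pi/4) - 6*v - 8*sqrt(2)*sin(v + pi/4) + 4*cos(2*v) - 3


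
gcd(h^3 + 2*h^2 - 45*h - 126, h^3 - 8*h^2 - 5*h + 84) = h^2 - 4*h - 21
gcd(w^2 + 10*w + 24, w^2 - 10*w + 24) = 1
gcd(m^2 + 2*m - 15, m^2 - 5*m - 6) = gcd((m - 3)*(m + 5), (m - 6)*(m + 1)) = 1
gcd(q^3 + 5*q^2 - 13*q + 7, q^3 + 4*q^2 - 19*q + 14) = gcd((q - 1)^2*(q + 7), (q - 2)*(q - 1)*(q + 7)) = q^2 + 6*q - 7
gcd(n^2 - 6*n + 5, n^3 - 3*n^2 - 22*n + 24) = n - 1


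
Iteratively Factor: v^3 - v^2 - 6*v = (v + 2)*(v^2 - 3*v) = (v - 3)*(v + 2)*(v)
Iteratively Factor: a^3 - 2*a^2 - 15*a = (a - 5)*(a^2 + 3*a) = a*(a - 5)*(a + 3)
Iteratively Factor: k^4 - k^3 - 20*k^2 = (k + 4)*(k^3 - 5*k^2) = k*(k + 4)*(k^2 - 5*k) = k^2*(k + 4)*(k - 5)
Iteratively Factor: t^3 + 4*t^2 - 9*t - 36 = (t + 3)*(t^2 + t - 12) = (t + 3)*(t + 4)*(t - 3)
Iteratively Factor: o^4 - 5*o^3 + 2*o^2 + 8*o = (o - 2)*(o^3 - 3*o^2 - 4*o) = (o - 2)*(o + 1)*(o^2 - 4*o) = (o - 4)*(o - 2)*(o + 1)*(o)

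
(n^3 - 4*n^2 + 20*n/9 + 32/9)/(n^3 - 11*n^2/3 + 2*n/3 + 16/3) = (n + 2/3)/(n + 1)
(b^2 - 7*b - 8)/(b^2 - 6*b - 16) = (b + 1)/(b + 2)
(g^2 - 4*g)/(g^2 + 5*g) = (g - 4)/(g + 5)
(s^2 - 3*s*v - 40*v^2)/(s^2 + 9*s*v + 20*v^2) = (s - 8*v)/(s + 4*v)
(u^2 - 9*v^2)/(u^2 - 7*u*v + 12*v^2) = (u + 3*v)/(u - 4*v)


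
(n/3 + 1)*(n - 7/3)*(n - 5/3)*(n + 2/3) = n^4/3 - n^3/9 - 79*n^2/27 + 169*n/81 + 70/27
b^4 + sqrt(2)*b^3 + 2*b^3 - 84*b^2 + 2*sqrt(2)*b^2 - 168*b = b*(b + 2)*(b - 6*sqrt(2))*(b + 7*sqrt(2))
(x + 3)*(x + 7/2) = x^2 + 13*x/2 + 21/2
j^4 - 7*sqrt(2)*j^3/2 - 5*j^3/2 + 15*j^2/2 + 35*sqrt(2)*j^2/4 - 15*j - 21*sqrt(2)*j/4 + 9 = (j - 3/2)*(j - 1)*(j - 2*sqrt(2))*(j - 3*sqrt(2)/2)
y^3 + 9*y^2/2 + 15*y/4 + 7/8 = (y + 1/2)^2*(y + 7/2)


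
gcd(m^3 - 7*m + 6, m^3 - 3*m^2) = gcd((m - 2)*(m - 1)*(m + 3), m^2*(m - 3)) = 1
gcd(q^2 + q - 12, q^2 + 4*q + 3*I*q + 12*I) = q + 4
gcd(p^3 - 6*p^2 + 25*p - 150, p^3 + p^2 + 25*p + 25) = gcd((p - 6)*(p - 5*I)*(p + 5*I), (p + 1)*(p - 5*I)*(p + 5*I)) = p^2 + 25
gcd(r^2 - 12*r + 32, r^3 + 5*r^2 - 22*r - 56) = r - 4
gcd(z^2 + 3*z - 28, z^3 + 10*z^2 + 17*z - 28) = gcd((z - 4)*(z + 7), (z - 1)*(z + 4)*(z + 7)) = z + 7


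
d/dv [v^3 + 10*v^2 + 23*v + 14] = 3*v^2 + 20*v + 23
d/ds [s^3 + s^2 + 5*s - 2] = 3*s^2 + 2*s + 5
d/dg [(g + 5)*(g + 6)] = 2*g + 11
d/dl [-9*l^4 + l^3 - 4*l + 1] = -36*l^3 + 3*l^2 - 4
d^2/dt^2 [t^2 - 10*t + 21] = 2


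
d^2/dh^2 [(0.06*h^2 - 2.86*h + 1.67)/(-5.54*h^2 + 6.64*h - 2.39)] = (1.77635683940025e-15*h^4 + 171.14168*h^3 - 302.763216*h^2 + 141.383016*h - 12.947)/(170.031464*h^6 - 611.376672*h^5 + 952.827924*h^4 - 820.260448*h^3 + 411.057534*h^2 - 113.785032*h + 13.651919)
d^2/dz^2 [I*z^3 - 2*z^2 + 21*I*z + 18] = 6*I*z - 4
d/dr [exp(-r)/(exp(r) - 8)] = 2*(4 - exp(r))*exp(-r)/(exp(2*r) - 16*exp(r) + 64)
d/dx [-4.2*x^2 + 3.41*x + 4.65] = 3.41 - 8.4*x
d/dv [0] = 0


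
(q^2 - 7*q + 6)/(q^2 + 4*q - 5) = (q - 6)/(q + 5)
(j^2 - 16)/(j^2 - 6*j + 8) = (j + 4)/(j - 2)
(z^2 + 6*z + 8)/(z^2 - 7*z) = (z^2 + 6*z + 8)/(z*(z - 7))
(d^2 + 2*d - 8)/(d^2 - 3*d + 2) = (d + 4)/(d - 1)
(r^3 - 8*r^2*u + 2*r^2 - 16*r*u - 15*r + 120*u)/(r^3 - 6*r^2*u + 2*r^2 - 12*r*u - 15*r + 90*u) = (r - 8*u)/(r - 6*u)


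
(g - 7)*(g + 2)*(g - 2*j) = g^3 - 2*g^2*j - 5*g^2 + 10*g*j - 14*g + 28*j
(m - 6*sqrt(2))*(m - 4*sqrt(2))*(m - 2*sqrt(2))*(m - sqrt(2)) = m^4 - 13*sqrt(2)*m^3 + 112*m^2 - 184*sqrt(2)*m + 192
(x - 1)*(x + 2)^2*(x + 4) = x^4 + 7*x^3 + 12*x^2 - 4*x - 16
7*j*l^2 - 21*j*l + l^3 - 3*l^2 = l*(7*j + l)*(l - 3)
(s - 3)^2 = s^2 - 6*s + 9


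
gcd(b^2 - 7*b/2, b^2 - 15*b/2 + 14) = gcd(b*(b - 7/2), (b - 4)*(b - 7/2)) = b - 7/2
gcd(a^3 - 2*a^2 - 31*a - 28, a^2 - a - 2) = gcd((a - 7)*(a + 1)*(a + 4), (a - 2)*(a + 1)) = a + 1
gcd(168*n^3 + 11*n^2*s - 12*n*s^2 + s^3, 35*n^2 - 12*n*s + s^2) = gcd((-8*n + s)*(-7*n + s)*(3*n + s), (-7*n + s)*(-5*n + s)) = -7*n + s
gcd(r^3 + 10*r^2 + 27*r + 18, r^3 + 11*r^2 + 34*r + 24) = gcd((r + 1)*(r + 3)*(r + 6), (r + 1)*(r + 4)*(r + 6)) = r^2 + 7*r + 6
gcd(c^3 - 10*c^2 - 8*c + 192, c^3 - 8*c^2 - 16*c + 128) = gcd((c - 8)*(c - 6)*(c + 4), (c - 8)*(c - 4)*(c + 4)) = c^2 - 4*c - 32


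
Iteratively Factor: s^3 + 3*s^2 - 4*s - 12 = (s + 2)*(s^2 + s - 6) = (s - 2)*(s + 2)*(s + 3)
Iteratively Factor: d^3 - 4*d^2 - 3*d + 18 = (d - 3)*(d^2 - d - 6) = (d - 3)^2*(d + 2)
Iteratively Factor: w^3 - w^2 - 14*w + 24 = (w - 3)*(w^2 + 2*w - 8) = (w - 3)*(w + 4)*(w - 2)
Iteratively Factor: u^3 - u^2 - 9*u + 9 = (u - 3)*(u^2 + 2*u - 3) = (u - 3)*(u + 3)*(u - 1)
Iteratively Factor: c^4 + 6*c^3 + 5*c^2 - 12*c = (c)*(c^3 + 6*c^2 + 5*c - 12) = c*(c - 1)*(c^2 + 7*c + 12) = c*(c - 1)*(c + 3)*(c + 4)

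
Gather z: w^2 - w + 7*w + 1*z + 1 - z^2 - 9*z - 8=w^2 + 6*w - z^2 - 8*z - 7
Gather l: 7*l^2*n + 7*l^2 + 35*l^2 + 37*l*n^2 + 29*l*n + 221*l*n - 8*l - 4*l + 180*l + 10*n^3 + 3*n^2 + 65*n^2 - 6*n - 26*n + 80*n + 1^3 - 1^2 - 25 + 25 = l^2*(7*n + 42) + l*(37*n^2 + 250*n + 168) + 10*n^3 + 68*n^2 + 48*n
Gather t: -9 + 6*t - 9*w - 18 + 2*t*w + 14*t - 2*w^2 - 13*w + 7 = t*(2*w + 20) - 2*w^2 - 22*w - 20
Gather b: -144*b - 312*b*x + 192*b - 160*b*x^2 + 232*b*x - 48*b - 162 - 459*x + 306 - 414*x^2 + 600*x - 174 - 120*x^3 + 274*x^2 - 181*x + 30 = b*(-160*x^2 - 80*x) - 120*x^3 - 140*x^2 - 40*x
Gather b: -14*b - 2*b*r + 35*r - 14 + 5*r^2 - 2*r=b*(-2*r - 14) + 5*r^2 + 33*r - 14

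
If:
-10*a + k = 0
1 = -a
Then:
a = -1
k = -10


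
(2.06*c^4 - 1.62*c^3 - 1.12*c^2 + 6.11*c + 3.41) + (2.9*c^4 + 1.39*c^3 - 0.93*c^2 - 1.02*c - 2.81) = 4.96*c^4 - 0.23*c^3 - 2.05*c^2 + 5.09*c + 0.6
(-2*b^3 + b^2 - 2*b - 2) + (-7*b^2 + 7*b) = -2*b^3 - 6*b^2 + 5*b - 2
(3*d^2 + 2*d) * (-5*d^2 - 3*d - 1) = -15*d^4 - 19*d^3 - 9*d^2 - 2*d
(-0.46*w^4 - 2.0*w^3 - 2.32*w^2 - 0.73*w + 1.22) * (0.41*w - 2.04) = -0.1886*w^5 + 0.1184*w^4 + 3.1288*w^3 + 4.4335*w^2 + 1.9894*w - 2.4888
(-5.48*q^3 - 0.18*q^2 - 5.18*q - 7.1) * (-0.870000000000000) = 4.7676*q^3 + 0.1566*q^2 + 4.5066*q + 6.177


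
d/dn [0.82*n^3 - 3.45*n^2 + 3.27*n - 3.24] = 2.46*n^2 - 6.9*n + 3.27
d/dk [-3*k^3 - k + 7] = -9*k^2 - 1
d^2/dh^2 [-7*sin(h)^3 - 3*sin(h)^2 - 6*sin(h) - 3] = 63*sin(h)^3 + 12*sin(h)^2 - 36*sin(h) - 6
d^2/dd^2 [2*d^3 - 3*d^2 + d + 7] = 12*d - 6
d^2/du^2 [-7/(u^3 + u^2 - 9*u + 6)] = 14*((3*u + 1)*(u^3 + u^2 - 9*u + 6) - (3*u^2 + 2*u - 9)^2)/(u^3 + u^2 - 9*u + 6)^3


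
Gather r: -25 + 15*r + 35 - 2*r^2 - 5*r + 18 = -2*r^2 + 10*r + 28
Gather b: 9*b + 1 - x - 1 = 9*b - x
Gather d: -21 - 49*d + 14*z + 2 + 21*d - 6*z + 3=-28*d + 8*z - 16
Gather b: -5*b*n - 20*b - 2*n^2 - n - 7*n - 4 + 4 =b*(-5*n - 20) - 2*n^2 - 8*n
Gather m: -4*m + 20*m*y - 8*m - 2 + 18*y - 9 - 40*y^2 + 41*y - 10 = m*(20*y - 12) - 40*y^2 + 59*y - 21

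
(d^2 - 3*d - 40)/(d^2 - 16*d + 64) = (d + 5)/(d - 8)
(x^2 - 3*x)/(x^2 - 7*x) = (x - 3)/(x - 7)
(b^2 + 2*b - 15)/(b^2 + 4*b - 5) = (b - 3)/(b - 1)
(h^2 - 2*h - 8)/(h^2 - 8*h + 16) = (h + 2)/(h - 4)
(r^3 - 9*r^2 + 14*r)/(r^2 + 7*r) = (r^2 - 9*r + 14)/(r + 7)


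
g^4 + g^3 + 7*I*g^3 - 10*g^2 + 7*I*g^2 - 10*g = g*(g + 1)*(g + 2*I)*(g + 5*I)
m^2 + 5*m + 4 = (m + 1)*(m + 4)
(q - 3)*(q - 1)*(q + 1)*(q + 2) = q^4 - q^3 - 7*q^2 + q + 6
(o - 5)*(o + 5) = o^2 - 25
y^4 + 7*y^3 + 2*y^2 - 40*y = y*(y - 2)*(y + 4)*(y + 5)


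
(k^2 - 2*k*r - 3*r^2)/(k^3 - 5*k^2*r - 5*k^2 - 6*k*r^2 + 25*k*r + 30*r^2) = (-k + 3*r)/(-k^2 + 6*k*r + 5*k - 30*r)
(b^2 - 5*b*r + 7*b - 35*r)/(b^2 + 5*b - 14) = (b - 5*r)/(b - 2)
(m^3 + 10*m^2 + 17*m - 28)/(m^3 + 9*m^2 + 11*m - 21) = (m + 4)/(m + 3)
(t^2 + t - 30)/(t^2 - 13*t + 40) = (t + 6)/(t - 8)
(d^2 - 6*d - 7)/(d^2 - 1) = (d - 7)/(d - 1)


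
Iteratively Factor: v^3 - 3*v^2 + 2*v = (v - 2)*(v^2 - v) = (v - 2)*(v - 1)*(v)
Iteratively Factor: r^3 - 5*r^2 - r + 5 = (r + 1)*(r^2 - 6*r + 5) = (r - 1)*(r + 1)*(r - 5)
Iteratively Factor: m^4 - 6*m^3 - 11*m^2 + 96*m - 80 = (m - 1)*(m^3 - 5*m^2 - 16*m + 80) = (m - 4)*(m - 1)*(m^2 - m - 20) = (m - 4)*(m - 1)*(m + 4)*(m - 5)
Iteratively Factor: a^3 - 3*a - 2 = (a + 1)*(a^2 - a - 2) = (a - 2)*(a + 1)*(a + 1)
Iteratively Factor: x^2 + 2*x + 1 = (x + 1)*(x + 1)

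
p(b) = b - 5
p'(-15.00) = 1.00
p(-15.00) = -20.00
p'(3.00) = 1.00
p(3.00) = -2.00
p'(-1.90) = 1.00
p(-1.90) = -6.90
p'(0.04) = 1.00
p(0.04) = -4.96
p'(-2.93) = 1.00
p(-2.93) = -7.93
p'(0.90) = 1.00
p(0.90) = -4.10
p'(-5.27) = 1.00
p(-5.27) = -10.27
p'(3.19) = 1.00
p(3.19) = -1.81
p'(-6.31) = 1.00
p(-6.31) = -11.31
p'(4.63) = 1.00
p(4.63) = -0.37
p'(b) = 1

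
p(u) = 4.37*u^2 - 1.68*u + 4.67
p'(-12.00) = -106.56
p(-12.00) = 654.11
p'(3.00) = 24.54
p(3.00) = 38.96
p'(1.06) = 7.58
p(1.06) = 7.80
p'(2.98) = 24.37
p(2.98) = 38.47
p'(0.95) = 6.62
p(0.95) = 7.02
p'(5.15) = 43.33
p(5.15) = 111.92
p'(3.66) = 30.31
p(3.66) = 57.06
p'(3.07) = 25.15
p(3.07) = 40.70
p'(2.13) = 16.94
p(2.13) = 20.92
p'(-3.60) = -33.14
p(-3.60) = 67.35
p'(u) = 8.74*u - 1.68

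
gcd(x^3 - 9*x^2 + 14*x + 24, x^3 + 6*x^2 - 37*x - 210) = x - 6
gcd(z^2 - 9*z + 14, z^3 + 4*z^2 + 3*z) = 1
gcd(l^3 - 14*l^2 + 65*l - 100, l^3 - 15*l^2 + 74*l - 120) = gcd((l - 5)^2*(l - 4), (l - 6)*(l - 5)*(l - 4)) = l^2 - 9*l + 20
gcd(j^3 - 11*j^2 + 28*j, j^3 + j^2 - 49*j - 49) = j - 7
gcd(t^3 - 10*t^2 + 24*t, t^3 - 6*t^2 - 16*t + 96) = t^2 - 10*t + 24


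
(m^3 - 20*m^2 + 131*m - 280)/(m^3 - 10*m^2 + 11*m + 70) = (m - 8)/(m + 2)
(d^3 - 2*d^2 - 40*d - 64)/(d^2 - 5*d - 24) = (d^2 + 6*d + 8)/(d + 3)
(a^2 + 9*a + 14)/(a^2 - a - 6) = (a + 7)/(a - 3)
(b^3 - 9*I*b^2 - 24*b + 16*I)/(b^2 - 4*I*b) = b - 5*I - 4/b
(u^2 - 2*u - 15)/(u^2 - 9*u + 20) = (u + 3)/(u - 4)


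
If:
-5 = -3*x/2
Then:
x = 10/3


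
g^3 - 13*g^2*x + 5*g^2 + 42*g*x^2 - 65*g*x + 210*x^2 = (g + 5)*(g - 7*x)*(g - 6*x)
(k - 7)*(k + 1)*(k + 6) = k^3 - 43*k - 42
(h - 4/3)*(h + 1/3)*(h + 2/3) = h^3 - h^2/3 - 10*h/9 - 8/27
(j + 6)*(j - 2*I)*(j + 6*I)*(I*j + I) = I*j^4 - 4*j^3 + 7*I*j^3 - 28*j^2 + 18*I*j^2 - 24*j + 84*I*j + 72*I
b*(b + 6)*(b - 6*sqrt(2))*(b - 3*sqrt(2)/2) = b^4 - 15*sqrt(2)*b^3/2 + 6*b^3 - 45*sqrt(2)*b^2 + 18*b^2 + 108*b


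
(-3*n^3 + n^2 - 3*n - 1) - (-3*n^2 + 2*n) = -3*n^3 + 4*n^2 - 5*n - 1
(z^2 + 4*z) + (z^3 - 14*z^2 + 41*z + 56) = z^3 - 13*z^2 + 45*z + 56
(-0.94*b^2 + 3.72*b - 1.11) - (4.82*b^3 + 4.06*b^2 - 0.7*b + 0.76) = -4.82*b^3 - 5.0*b^2 + 4.42*b - 1.87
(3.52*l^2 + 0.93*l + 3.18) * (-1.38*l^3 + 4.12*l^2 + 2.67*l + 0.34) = -4.8576*l^5 + 13.219*l^4 + 8.8416*l^3 + 16.7815*l^2 + 8.8068*l + 1.0812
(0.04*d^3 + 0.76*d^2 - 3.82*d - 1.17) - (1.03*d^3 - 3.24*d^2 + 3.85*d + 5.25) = -0.99*d^3 + 4.0*d^2 - 7.67*d - 6.42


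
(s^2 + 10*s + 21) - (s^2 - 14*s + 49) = 24*s - 28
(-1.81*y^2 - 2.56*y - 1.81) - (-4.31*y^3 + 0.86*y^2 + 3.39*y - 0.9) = 4.31*y^3 - 2.67*y^2 - 5.95*y - 0.91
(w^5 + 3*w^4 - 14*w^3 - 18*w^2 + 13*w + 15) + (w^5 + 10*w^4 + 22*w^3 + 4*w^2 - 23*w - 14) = 2*w^5 + 13*w^4 + 8*w^3 - 14*w^2 - 10*w + 1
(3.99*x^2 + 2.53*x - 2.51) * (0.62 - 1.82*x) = -7.2618*x^3 - 2.1308*x^2 + 6.1368*x - 1.5562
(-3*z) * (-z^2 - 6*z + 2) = 3*z^3 + 18*z^2 - 6*z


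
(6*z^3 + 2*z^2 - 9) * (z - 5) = 6*z^4 - 28*z^3 - 10*z^2 - 9*z + 45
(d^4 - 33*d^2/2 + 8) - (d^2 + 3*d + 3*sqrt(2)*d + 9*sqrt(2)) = d^4 - 35*d^2/2 - 3*sqrt(2)*d - 3*d - 9*sqrt(2) + 8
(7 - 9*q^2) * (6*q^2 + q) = -54*q^4 - 9*q^3 + 42*q^2 + 7*q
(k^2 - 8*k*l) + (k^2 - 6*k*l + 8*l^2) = 2*k^2 - 14*k*l + 8*l^2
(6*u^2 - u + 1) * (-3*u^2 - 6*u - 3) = -18*u^4 - 33*u^3 - 15*u^2 - 3*u - 3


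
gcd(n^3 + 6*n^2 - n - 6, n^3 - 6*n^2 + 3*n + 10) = n + 1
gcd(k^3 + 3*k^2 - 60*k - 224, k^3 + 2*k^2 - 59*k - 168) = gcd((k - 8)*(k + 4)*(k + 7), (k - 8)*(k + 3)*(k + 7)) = k^2 - k - 56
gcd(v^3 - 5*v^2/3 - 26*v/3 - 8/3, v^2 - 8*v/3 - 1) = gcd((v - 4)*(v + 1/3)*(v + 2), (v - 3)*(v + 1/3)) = v + 1/3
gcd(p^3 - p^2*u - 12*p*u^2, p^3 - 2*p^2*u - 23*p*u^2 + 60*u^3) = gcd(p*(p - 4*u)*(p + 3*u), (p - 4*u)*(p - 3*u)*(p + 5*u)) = p - 4*u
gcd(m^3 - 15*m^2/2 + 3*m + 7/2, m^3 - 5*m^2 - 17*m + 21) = m^2 - 8*m + 7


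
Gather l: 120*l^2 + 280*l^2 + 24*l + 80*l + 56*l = 400*l^2 + 160*l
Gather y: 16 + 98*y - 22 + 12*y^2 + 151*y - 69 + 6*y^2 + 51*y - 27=18*y^2 + 300*y - 102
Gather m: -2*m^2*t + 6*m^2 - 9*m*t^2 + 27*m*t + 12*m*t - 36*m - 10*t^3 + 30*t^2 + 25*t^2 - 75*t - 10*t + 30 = m^2*(6 - 2*t) + m*(-9*t^2 + 39*t - 36) - 10*t^3 + 55*t^2 - 85*t + 30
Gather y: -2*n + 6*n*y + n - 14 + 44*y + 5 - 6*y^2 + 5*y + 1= -n - 6*y^2 + y*(6*n + 49) - 8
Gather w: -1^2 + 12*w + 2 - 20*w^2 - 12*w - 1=-20*w^2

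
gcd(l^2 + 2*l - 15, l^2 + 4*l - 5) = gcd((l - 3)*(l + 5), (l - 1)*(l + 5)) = l + 5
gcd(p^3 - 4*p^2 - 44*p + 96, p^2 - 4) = p - 2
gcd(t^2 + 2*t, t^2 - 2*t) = t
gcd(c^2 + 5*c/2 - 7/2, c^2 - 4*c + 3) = c - 1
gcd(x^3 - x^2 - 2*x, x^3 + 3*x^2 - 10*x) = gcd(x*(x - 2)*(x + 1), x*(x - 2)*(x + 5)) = x^2 - 2*x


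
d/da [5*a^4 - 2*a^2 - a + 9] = 20*a^3 - 4*a - 1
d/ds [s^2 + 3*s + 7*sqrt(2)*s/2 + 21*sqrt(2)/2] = 2*s + 3 + 7*sqrt(2)/2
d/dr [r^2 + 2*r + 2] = 2*r + 2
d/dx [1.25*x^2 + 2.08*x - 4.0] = 2.5*x + 2.08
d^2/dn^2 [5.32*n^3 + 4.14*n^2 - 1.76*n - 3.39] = 31.92*n + 8.28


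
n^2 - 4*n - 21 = (n - 7)*(n + 3)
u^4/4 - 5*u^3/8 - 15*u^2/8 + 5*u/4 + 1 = (u/2 + 1/4)*(u/2 + 1)*(u - 4)*(u - 1)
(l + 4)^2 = l^2 + 8*l + 16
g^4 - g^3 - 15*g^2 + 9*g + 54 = (g - 3)^2*(g + 2)*(g + 3)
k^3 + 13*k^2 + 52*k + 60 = (k + 2)*(k + 5)*(k + 6)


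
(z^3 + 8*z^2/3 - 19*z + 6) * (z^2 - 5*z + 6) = z^5 - 7*z^4/3 - 79*z^3/3 + 117*z^2 - 144*z + 36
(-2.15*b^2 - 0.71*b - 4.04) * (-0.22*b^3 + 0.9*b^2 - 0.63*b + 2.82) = 0.473*b^5 - 1.7788*b^4 + 1.6043*b^3 - 9.2517*b^2 + 0.543*b - 11.3928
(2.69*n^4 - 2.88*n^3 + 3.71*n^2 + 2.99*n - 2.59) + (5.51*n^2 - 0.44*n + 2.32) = 2.69*n^4 - 2.88*n^3 + 9.22*n^2 + 2.55*n - 0.27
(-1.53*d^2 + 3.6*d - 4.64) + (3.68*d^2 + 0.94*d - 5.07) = 2.15*d^2 + 4.54*d - 9.71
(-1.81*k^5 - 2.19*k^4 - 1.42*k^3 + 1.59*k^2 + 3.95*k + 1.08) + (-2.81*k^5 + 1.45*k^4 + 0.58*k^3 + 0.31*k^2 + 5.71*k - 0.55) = -4.62*k^5 - 0.74*k^4 - 0.84*k^3 + 1.9*k^2 + 9.66*k + 0.53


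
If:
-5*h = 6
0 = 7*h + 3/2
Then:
No Solution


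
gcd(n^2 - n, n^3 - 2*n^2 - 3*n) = n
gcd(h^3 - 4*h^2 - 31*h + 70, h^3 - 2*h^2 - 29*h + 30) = h + 5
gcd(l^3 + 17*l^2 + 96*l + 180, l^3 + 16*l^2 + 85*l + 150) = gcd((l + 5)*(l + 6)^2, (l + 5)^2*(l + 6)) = l^2 + 11*l + 30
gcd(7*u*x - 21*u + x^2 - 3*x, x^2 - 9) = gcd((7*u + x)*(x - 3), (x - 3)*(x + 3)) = x - 3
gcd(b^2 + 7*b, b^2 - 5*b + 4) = 1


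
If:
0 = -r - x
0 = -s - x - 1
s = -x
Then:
No Solution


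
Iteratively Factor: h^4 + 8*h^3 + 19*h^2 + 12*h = (h + 3)*(h^3 + 5*h^2 + 4*h) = (h + 3)*(h + 4)*(h^2 + h) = h*(h + 3)*(h + 4)*(h + 1)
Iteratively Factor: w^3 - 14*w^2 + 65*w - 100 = (w - 5)*(w^2 - 9*w + 20) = (w - 5)*(w - 4)*(w - 5)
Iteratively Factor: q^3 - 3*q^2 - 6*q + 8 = (q - 1)*(q^2 - 2*q - 8) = (q - 1)*(q + 2)*(q - 4)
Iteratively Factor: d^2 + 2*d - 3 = (d - 1)*(d + 3)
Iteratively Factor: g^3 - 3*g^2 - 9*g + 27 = (g + 3)*(g^2 - 6*g + 9) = (g - 3)*(g + 3)*(g - 3)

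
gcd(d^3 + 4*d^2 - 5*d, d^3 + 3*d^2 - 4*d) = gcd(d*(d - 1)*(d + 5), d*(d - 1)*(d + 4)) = d^2 - d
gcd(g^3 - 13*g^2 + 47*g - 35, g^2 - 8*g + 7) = g^2 - 8*g + 7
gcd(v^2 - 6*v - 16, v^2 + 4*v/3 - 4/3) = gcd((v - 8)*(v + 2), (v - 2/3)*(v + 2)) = v + 2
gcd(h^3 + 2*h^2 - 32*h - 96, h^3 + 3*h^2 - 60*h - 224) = h + 4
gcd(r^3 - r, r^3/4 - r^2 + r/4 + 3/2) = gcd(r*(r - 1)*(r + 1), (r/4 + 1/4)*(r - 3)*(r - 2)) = r + 1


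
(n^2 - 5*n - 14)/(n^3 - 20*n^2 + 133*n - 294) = (n + 2)/(n^2 - 13*n + 42)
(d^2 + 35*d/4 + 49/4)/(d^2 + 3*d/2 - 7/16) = 4*(d + 7)/(4*d - 1)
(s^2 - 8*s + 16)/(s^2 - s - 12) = (s - 4)/(s + 3)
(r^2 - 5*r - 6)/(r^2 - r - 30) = (r + 1)/(r + 5)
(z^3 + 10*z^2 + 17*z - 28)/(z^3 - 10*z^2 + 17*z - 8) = (z^2 + 11*z + 28)/(z^2 - 9*z + 8)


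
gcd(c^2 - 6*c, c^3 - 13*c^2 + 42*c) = c^2 - 6*c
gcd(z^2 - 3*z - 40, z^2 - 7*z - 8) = z - 8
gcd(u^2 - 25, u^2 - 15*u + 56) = 1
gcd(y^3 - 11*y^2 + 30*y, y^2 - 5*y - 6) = y - 6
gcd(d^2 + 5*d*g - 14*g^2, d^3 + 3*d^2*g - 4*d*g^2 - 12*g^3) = d - 2*g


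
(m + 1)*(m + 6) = m^2 + 7*m + 6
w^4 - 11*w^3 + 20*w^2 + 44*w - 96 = (w - 8)*(w - 3)*(w - 2)*(w + 2)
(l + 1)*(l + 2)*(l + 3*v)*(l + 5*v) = l^4 + 8*l^3*v + 3*l^3 + 15*l^2*v^2 + 24*l^2*v + 2*l^2 + 45*l*v^2 + 16*l*v + 30*v^2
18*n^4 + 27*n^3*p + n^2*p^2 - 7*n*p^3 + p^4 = (-6*n + p)*(-3*n + p)*(n + p)^2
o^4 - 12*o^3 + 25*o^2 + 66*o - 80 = (o - 8)*(o - 5)*(o - 1)*(o + 2)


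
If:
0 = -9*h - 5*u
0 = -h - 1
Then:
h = -1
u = 9/5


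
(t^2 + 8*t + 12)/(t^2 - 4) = (t + 6)/(t - 2)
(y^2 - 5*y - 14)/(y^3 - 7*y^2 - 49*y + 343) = (y + 2)/(y^2 - 49)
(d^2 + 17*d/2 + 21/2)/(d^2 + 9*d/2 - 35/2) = (2*d + 3)/(2*d - 5)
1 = 1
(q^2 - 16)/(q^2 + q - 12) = (q - 4)/(q - 3)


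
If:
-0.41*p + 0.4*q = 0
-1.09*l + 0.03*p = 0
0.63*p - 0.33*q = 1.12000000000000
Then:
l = 0.11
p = 3.84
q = 3.93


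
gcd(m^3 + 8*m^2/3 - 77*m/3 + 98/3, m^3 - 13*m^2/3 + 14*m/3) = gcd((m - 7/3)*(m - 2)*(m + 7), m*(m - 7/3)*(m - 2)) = m^2 - 13*m/3 + 14/3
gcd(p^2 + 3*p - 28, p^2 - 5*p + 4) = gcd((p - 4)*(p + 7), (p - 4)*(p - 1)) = p - 4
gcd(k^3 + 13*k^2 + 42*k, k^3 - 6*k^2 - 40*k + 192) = k + 6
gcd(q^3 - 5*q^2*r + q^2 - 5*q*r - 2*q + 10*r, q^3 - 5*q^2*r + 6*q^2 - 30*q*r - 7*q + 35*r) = q^2 - 5*q*r - q + 5*r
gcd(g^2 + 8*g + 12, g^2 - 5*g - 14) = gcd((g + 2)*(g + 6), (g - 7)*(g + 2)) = g + 2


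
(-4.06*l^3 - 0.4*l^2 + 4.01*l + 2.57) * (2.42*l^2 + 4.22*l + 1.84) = -9.8252*l^5 - 18.1012*l^4 + 0.545799999999999*l^3 + 22.4056*l^2 + 18.2238*l + 4.7288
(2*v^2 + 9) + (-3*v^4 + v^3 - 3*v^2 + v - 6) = -3*v^4 + v^3 - v^2 + v + 3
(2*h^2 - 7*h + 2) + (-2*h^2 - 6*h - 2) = -13*h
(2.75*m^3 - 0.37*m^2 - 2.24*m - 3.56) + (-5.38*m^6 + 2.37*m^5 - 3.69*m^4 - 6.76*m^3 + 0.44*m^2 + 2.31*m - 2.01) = -5.38*m^6 + 2.37*m^5 - 3.69*m^4 - 4.01*m^3 + 0.07*m^2 + 0.0699999999999998*m - 5.57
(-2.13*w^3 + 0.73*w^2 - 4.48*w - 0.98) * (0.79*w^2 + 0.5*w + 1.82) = -1.6827*w^5 - 0.4883*w^4 - 7.0508*w^3 - 1.6856*w^2 - 8.6436*w - 1.7836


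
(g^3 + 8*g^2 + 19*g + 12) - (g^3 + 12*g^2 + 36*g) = -4*g^2 - 17*g + 12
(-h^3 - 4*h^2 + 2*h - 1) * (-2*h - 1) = 2*h^4 + 9*h^3 + 1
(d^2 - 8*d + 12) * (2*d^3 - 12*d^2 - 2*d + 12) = 2*d^5 - 28*d^4 + 118*d^3 - 116*d^2 - 120*d + 144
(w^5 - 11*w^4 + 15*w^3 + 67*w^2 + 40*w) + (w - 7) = w^5 - 11*w^4 + 15*w^3 + 67*w^2 + 41*w - 7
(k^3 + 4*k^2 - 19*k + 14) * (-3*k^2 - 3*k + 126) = -3*k^5 - 15*k^4 + 171*k^3 + 519*k^2 - 2436*k + 1764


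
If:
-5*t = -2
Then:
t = 2/5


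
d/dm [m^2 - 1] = 2*m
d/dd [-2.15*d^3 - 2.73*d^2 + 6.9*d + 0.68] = -6.45*d^2 - 5.46*d + 6.9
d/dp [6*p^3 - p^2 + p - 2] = 18*p^2 - 2*p + 1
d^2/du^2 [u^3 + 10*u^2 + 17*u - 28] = 6*u + 20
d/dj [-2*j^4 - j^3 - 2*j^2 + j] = -8*j^3 - 3*j^2 - 4*j + 1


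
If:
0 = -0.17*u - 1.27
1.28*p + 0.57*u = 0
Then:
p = 3.33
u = -7.47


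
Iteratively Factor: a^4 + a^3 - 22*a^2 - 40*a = (a)*(a^3 + a^2 - 22*a - 40) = a*(a + 4)*(a^2 - 3*a - 10) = a*(a + 2)*(a + 4)*(a - 5)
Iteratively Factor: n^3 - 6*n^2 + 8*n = (n)*(n^2 - 6*n + 8) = n*(n - 2)*(n - 4)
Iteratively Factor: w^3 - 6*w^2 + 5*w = (w)*(w^2 - 6*w + 5) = w*(w - 1)*(w - 5)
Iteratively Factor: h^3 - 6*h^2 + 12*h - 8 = (h - 2)*(h^2 - 4*h + 4) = (h - 2)^2*(h - 2)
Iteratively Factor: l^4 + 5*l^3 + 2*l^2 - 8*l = (l)*(l^3 + 5*l^2 + 2*l - 8) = l*(l + 4)*(l^2 + l - 2) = l*(l - 1)*(l + 4)*(l + 2)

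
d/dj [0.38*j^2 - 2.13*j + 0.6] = 0.76*j - 2.13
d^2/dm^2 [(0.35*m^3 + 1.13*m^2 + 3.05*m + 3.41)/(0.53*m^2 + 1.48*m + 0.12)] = (1.11022302462516e-16*m^5 + 1.429506*m^3 + 5.688966*m^2 + 14.915184*m + 13.45396)/(0.148877*m^6 + 1.247196*m^5 + 3.58386*m^4 + 3.80656*m^3 + 0.81144*m^2 + 0.063936*m + 0.001728)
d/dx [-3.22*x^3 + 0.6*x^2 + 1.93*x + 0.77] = -9.66*x^2 + 1.2*x + 1.93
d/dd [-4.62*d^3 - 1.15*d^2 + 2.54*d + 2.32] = -13.86*d^2 - 2.3*d + 2.54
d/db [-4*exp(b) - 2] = -4*exp(b)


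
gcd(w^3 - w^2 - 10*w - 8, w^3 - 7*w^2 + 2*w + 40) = w^2 - 2*w - 8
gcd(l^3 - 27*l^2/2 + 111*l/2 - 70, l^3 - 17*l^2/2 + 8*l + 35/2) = l^2 - 19*l/2 + 35/2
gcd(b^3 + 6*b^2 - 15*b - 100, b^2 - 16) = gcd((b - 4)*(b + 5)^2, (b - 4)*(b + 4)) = b - 4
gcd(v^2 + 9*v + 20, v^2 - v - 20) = v + 4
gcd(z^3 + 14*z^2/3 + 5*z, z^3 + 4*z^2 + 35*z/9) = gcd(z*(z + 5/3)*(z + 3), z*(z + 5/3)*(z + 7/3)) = z^2 + 5*z/3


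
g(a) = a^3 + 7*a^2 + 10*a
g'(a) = 3*a^2 + 14*a + 10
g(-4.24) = 7.22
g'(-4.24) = 4.57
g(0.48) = 6.52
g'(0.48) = 17.41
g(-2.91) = 5.53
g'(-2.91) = -5.34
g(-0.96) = -4.03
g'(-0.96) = -0.68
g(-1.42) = -2.95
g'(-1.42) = -3.83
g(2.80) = 104.83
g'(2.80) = 72.72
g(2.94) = 115.32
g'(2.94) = 77.09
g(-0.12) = -1.10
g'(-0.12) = 8.36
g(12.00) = 2856.00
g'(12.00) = 610.00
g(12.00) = 2856.00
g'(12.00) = 610.00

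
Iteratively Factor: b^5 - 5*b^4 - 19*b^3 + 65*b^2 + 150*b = (b - 5)*(b^4 - 19*b^2 - 30*b) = (b - 5)*(b + 3)*(b^3 - 3*b^2 - 10*b) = b*(b - 5)*(b + 3)*(b^2 - 3*b - 10) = b*(b - 5)^2*(b + 3)*(b + 2)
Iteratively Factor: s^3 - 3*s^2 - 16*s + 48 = (s - 3)*(s^2 - 16) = (s - 3)*(s + 4)*(s - 4)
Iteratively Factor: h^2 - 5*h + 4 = (h - 4)*(h - 1)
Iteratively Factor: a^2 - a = (a - 1)*(a)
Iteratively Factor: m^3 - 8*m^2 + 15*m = (m - 5)*(m^2 - 3*m) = m*(m - 5)*(m - 3)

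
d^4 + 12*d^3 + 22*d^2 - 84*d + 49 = (d - 1)^2*(d + 7)^2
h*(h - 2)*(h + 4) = h^3 + 2*h^2 - 8*h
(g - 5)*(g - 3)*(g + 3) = g^3 - 5*g^2 - 9*g + 45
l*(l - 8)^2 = l^3 - 16*l^2 + 64*l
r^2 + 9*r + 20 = (r + 4)*(r + 5)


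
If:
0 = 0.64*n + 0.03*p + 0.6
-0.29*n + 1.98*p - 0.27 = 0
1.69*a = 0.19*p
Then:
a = -0.00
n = -0.94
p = -0.00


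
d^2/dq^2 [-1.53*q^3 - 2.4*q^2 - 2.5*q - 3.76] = -9.18*q - 4.8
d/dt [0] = 0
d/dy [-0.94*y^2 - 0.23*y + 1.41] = -1.88*y - 0.23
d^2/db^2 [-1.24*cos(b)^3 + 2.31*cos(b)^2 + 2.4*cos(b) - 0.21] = -1.47*cos(b) - 4.62*cos(2*b) + 2.79*cos(3*b)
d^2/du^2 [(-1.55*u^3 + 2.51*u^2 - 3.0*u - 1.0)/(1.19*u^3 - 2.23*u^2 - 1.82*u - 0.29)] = (-1.117648*u^6 - 45.63174*u^5 + 56.9714879999999*u^4 - 16.884028*u^3 - 43.914042*u^2 - 15.56373*u - 1.742418)/(1.685159*u^9 - 9.473709*u^8 + 10.021347*u^7 + 16.65683*u^6 - 10.709328*u^5 - 22.717887*u^4 - 12.790295*u^3 - 3.444417*u^2 - 0.459186*u - 0.024389)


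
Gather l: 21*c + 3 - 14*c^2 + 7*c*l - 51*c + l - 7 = -14*c^2 - 30*c + l*(7*c + 1) - 4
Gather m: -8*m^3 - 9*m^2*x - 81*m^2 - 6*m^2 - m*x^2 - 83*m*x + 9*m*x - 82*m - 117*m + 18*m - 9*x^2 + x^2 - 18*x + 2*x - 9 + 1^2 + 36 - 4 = -8*m^3 + m^2*(-9*x - 87) + m*(-x^2 - 74*x - 181) - 8*x^2 - 16*x + 24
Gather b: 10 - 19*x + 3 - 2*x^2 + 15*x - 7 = -2*x^2 - 4*x + 6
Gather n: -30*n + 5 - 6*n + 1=6 - 36*n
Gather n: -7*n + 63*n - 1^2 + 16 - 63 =56*n - 48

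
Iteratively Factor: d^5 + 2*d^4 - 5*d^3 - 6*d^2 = (d)*(d^4 + 2*d^3 - 5*d^2 - 6*d) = d*(d - 2)*(d^3 + 4*d^2 + 3*d) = d*(d - 2)*(d + 3)*(d^2 + d) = d^2*(d - 2)*(d + 3)*(d + 1)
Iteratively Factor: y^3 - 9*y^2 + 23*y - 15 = (y - 1)*(y^2 - 8*y + 15) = (y - 3)*(y - 1)*(y - 5)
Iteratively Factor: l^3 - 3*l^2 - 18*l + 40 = (l - 2)*(l^2 - l - 20) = (l - 5)*(l - 2)*(l + 4)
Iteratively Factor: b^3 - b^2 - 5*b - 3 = (b + 1)*(b^2 - 2*b - 3) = (b + 1)^2*(b - 3)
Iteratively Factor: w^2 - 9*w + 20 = (w - 5)*(w - 4)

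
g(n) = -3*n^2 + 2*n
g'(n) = 2 - 6*n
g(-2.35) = -21.27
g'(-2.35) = 16.10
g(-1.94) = -15.17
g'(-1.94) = 13.64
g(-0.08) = -0.18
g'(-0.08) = 2.48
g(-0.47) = -1.60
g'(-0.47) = 4.82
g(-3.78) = -50.43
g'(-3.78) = 24.68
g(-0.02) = -0.04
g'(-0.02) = 2.12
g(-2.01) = -16.14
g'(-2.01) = 14.06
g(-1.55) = -10.31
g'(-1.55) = 11.30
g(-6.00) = -120.00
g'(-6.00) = 38.00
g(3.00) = -21.00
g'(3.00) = -16.00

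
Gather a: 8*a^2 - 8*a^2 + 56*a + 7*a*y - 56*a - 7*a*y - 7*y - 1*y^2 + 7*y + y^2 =0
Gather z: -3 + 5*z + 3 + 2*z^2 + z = 2*z^2 + 6*z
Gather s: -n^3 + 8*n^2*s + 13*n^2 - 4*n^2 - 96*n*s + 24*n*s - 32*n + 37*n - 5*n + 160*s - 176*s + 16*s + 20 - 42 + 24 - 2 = -n^3 + 9*n^2 + s*(8*n^2 - 72*n)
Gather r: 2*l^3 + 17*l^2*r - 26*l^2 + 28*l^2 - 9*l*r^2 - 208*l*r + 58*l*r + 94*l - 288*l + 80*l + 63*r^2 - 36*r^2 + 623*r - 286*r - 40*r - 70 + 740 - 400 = 2*l^3 + 2*l^2 - 114*l + r^2*(27 - 9*l) + r*(17*l^2 - 150*l + 297) + 270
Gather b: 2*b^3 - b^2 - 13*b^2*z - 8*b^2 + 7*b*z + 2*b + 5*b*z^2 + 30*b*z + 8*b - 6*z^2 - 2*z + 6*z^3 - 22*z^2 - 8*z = 2*b^3 + b^2*(-13*z - 9) + b*(5*z^2 + 37*z + 10) + 6*z^3 - 28*z^2 - 10*z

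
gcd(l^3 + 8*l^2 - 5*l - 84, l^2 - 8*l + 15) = l - 3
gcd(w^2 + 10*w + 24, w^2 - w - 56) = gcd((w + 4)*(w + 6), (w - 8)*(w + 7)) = 1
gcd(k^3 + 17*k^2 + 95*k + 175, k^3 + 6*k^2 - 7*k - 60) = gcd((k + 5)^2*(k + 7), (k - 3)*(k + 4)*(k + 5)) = k + 5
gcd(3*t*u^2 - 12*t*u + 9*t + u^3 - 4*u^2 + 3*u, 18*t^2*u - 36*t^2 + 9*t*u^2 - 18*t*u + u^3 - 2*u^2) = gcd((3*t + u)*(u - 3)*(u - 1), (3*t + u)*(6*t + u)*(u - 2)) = 3*t + u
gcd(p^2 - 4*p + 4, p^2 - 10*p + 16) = p - 2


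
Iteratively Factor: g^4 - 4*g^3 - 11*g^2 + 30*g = (g + 3)*(g^3 - 7*g^2 + 10*g) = (g - 5)*(g + 3)*(g^2 - 2*g) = g*(g - 5)*(g + 3)*(g - 2)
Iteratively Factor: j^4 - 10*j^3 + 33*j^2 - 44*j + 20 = (j - 2)*(j^3 - 8*j^2 + 17*j - 10) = (j - 5)*(j - 2)*(j^2 - 3*j + 2) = (j - 5)*(j - 2)^2*(j - 1)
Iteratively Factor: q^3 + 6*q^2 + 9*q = (q)*(q^2 + 6*q + 9) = q*(q + 3)*(q + 3)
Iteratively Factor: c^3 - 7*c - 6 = (c - 3)*(c^2 + 3*c + 2) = (c - 3)*(c + 2)*(c + 1)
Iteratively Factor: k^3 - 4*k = (k + 2)*(k^2 - 2*k) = k*(k + 2)*(k - 2)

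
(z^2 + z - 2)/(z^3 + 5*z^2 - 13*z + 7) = (z + 2)/(z^2 + 6*z - 7)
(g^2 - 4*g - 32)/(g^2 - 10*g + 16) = (g + 4)/(g - 2)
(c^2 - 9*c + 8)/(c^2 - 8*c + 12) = (c^2 - 9*c + 8)/(c^2 - 8*c + 12)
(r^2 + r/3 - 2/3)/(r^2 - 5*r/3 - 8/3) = (3*r - 2)/(3*r - 8)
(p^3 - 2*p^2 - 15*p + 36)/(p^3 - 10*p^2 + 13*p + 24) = (p^2 + p - 12)/(p^2 - 7*p - 8)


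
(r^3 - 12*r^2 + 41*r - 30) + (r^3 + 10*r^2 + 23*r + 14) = 2*r^3 - 2*r^2 + 64*r - 16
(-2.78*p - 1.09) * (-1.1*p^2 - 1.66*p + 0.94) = 3.058*p^3 + 5.8138*p^2 - 0.803799999999999*p - 1.0246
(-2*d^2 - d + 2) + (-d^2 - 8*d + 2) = -3*d^2 - 9*d + 4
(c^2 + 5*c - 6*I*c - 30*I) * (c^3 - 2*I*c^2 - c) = c^5 + 5*c^4 - 8*I*c^4 - 13*c^3 - 40*I*c^3 - 65*c^2 + 6*I*c^2 + 30*I*c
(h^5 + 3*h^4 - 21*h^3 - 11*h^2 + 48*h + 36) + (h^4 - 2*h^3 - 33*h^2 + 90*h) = h^5 + 4*h^4 - 23*h^3 - 44*h^2 + 138*h + 36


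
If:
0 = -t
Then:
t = 0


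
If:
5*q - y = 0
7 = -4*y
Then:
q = -7/20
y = -7/4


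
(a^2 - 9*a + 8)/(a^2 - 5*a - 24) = (a - 1)/(a + 3)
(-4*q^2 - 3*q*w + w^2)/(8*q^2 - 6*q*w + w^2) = (-q - w)/(2*q - w)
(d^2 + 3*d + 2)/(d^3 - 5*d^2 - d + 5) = (d + 2)/(d^2 - 6*d + 5)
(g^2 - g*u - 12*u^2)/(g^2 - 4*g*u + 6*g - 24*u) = (g + 3*u)/(g + 6)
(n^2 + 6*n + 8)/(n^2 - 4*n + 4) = (n^2 + 6*n + 8)/(n^2 - 4*n + 4)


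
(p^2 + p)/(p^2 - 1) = p/(p - 1)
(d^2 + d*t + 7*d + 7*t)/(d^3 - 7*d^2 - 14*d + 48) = (d^2 + d*t + 7*d + 7*t)/(d^3 - 7*d^2 - 14*d + 48)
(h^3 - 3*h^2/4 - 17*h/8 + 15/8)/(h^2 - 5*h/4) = h + 1/2 - 3/(2*h)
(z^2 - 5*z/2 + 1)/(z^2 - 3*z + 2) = (z - 1/2)/(z - 1)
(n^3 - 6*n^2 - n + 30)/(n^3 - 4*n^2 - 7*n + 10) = (n - 3)/(n - 1)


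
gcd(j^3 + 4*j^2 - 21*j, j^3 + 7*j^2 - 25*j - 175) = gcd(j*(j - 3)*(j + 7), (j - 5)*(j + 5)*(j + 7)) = j + 7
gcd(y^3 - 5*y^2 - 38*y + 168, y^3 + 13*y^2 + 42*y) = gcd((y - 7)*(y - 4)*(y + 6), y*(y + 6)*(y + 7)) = y + 6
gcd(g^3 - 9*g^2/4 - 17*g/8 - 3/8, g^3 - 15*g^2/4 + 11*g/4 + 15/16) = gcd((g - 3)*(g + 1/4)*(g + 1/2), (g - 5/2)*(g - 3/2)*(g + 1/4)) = g + 1/4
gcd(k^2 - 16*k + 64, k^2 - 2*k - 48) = k - 8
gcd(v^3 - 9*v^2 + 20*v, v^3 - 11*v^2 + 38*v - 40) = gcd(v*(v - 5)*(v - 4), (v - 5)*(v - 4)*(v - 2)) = v^2 - 9*v + 20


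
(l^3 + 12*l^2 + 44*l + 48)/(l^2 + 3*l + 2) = (l^2 + 10*l + 24)/(l + 1)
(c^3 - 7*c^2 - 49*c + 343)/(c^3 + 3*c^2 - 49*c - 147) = (c - 7)/(c + 3)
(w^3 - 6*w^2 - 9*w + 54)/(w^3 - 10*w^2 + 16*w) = (w^3 - 6*w^2 - 9*w + 54)/(w*(w^2 - 10*w + 16))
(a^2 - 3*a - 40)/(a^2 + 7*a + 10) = (a - 8)/(a + 2)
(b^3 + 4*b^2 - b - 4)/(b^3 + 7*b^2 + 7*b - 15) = (b^2 + 5*b + 4)/(b^2 + 8*b + 15)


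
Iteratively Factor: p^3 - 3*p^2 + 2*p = (p - 2)*(p^2 - p) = (p - 2)*(p - 1)*(p)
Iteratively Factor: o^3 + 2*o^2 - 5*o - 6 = (o + 3)*(o^2 - o - 2) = (o + 1)*(o + 3)*(o - 2)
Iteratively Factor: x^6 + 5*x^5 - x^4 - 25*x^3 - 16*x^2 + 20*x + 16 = (x + 1)*(x^5 + 4*x^4 - 5*x^3 - 20*x^2 + 4*x + 16) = (x - 1)*(x + 1)*(x^4 + 5*x^3 - 20*x - 16) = (x - 1)*(x + 1)*(x + 4)*(x^3 + x^2 - 4*x - 4) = (x - 2)*(x - 1)*(x + 1)*(x + 4)*(x^2 + 3*x + 2) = (x - 2)*(x - 1)*(x + 1)*(x + 2)*(x + 4)*(x + 1)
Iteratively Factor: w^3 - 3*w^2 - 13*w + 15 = (w + 3)*(w^2 - 6*w + 5) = (w - 1)*(w + 3)*(w - 5)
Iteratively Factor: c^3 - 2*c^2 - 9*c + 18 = (c + 3)*(c^2 - 5*c + 6) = (c - 3)*(c + 3)*(c - 2)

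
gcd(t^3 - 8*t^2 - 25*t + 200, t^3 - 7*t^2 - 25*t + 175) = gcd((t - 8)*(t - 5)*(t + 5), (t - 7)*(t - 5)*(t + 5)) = t^2 - 25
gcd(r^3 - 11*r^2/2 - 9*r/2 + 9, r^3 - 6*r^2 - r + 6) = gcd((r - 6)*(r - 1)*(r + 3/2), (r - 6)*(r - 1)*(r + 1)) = r^2 - 7*r + 6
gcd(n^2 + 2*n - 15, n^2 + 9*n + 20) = n + 5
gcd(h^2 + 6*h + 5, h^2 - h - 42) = 1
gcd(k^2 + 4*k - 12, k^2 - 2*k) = k - 2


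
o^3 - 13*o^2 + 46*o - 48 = (o - 8)*(o - 3)*(o - 2)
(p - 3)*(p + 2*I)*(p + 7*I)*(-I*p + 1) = -I*p^4 + 10*p^3 + 3*I*p^3 - 30*p^2 + 23*I*p^2 - 14*p - 69*I*p + 42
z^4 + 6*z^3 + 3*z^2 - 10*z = z*(z - 1)*(z + 2)*(z + 5)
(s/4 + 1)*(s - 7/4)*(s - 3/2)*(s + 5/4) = s^4/4 + s^3/2 - 151*s^2/64 - 79*s/128 + 105/32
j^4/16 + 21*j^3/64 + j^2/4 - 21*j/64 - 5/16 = (j/4 + 1/4)*(j/4 + 1)*(j - 1)*(j + 5/4)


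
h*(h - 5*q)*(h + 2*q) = h^3 - 3*h^2*q - 10*h*q^2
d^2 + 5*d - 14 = (d - 2)*(d + 7)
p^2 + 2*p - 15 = (p - 3)*(p + 5)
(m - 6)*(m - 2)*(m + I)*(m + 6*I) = m^4 - 8*m^3 + 7*I*m^3 + 6*m^2 - 56*I*m^2 + 48*m + 84*I*m - 72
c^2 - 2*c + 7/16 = (c - 7/4)*(c - 1/4)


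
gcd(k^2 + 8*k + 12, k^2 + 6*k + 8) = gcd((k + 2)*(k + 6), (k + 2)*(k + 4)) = k + 2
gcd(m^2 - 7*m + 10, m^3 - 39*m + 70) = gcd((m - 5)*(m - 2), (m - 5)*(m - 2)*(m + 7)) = m^2 - 7*m + 10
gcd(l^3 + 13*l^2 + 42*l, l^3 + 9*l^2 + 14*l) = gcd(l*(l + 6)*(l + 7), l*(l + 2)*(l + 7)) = l^2 + 7*l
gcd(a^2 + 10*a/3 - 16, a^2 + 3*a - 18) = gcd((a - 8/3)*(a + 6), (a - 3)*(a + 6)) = a + 6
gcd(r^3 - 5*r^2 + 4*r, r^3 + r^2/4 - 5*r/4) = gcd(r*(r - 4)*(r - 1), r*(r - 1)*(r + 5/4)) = r^2 - r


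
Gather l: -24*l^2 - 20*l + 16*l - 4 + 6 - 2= -24*l^2 - 4*l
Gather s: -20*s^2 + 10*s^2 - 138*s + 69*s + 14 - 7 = -10*s^2 - 69*s + 7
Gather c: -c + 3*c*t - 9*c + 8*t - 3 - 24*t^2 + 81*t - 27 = c*(3*t - 10) - 24*t^2 + 89*t - 30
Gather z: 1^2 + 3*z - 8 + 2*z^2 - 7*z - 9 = 2*z^2 - 4*z - 16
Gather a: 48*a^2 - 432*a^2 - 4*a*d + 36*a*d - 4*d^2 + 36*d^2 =-384*a^2 + 32*a*d + 32*d^2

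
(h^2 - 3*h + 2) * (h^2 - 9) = h^4 - 3*h^3 - 7*h^2 + 27*h - 18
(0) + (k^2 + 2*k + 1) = k^2 + 2*k + 1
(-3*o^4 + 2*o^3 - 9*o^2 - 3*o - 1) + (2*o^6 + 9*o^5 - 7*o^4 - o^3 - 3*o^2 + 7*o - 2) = 2*o^6 + 9*o^5 - 10*o^4 + o^3 - 12*o^2 + 4*o - 3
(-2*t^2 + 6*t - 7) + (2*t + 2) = -2*t^2 + 8*t - 5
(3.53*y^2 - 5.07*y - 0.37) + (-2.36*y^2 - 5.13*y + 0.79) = 1.17*y^2 - 10.2*y + 0.42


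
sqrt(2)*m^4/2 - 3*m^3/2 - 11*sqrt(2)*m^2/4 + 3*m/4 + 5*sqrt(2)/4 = (m - 5*sqrt(2)/2)*(m - sqrt(2)/2)*(m + sqrt(2)/2)*(sqrt(2)*m/2 + 1)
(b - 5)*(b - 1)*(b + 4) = b^3 - 2*b^2 - 19*b + 20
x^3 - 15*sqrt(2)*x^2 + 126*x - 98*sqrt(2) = (x - 7*sqrt(2))^2*(x - sqrt(2))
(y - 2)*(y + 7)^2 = y^3 + 12*y^2 + 21*y - 98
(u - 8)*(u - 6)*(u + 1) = u^3 - 13*u^2 + 34*u + 48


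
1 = 1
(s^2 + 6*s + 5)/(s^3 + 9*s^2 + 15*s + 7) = (s + 5)/(s^2 + 8*s + 7)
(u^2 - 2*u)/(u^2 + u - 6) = u/(u + 3)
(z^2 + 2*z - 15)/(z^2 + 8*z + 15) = (z - 3)/(z + 3)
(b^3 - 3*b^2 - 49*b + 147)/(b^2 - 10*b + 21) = b + 7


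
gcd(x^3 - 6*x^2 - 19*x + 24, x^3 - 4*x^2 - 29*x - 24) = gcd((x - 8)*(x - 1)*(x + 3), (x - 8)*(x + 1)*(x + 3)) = x^2 - 5*x - 24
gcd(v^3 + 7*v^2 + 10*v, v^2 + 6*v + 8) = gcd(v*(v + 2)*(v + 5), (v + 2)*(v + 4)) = v + 2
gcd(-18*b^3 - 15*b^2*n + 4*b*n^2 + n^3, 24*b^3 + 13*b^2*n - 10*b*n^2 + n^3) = 3*b^2 + 2*b*n - n^2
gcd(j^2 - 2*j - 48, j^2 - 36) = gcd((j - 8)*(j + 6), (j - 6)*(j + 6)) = j + 6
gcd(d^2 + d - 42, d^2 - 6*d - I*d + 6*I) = d - 6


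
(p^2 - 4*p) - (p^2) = -4*p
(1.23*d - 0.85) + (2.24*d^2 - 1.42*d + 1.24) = 2.24*d^2 - 0.19*d + 0.39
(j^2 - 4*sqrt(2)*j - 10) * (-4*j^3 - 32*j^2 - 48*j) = -4*j^5 - 32*j^4 + 16*sqrt(2)*j^4 - 8*j^3 + 128*sqrt(2)*j^3 + 192*sqrt(2)*j^2 + 320*j^2 + 480*j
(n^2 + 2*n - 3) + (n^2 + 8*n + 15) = 2*n^2 + 10*n + 12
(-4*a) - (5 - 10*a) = 6*a - 5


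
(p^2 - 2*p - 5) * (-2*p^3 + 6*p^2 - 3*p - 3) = -2*p^5 + 10*p^4 - 5*p^3 - 27*p^2 + 21*p + 15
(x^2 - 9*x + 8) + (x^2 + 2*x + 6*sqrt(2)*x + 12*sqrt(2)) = 2*x^2 - 7*x + 6*sqrt(2)*x + 8 + 12*sqrt(2)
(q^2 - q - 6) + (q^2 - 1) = 2*q^2 - q - 7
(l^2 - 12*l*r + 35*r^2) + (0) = l^2 - 12*l*r + 35*r^2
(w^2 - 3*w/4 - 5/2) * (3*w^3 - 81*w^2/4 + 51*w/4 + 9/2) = 3*w^5 - 45*w^4/2 + 327*w^3/16 + 729*w^2/16 - 141*w/4 - 45/4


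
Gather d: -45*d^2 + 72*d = -45*d^2 + 72*d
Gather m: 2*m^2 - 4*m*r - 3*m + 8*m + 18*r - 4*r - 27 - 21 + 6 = 2*m^2 + m*(5 - 4*r) + 14*r - 42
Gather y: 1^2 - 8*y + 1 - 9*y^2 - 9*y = -9*y^2 - 17*y + 2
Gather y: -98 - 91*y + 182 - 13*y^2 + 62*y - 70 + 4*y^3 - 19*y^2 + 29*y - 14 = 4*y^3 - 32*y^2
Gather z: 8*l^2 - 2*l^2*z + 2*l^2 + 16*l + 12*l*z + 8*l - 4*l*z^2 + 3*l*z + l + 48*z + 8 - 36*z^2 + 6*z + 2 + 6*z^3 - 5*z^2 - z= 10*l^2 + 25*l + 6*z^3 + z^2*(-4*l - 41) + z*(-2*l^2 + 15*l + 53) + 10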